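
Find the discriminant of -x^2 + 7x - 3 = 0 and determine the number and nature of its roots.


For ax^2 + bx + c = 0, discriminant D = b^2 - 4ac
Here a = -1, b = 7, c = -3
D = (7)^2 - 4(-1)(-3) = 49 - 12 = 37

D = 37 > 0 but not a perfect square
The equation has 2 distinct real irrational roots.

Discriminant = 37, 2 distinct real irrational roots


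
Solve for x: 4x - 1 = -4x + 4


Starting with: 4x - 1 = -4x + 4
Move all x terms to left: (4 + 4)x = 4 + 1
Simplify: 8x = 5
Divide both sides by 8: x = 5/8

x = 5/8


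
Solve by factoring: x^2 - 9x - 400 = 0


We need two numbers that multiply to -400 and add to -9.
Those numbers are 16 and -25 (since 16 * (-25) = -400 and 16 + (-25) = -9).
So x^2 - 9x - 400 = (x + 16)(x - 25) = 0
Setting each factor to zero: x = -16 or x = 25

x = -16, x = 25


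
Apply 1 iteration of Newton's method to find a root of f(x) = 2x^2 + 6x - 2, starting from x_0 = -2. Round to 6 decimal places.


Newton's method: x_(n+1) = x_n - f(x_n)/f'(x_n)
f(x) = 2x^2 + 6x - 2
f'(x) = 4x + 6

Iteration 1:
  f(-2.000000) = -6.000000
  f'(-2.000000) = -2.000000
  x_1 = -2.000000 - (-6.000000)/(-2.000000) = -5.000000

x_1 = -5.000000


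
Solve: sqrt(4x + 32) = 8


Square both sides: 4x + 32 = 8^2 = 64
4x = 64 - 32 = 32
x = 8
Check: sqrt(4*8 + 32) = sqrt(64) = 8 ✓

x = 8


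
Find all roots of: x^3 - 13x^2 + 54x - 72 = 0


Let p(x) = x^3 - 13x^2 + 54x - 72. By the rational root theorem (leading coefficient 1), any rational root is an integer divisor of 72: try ±1, ±2, ... in turn.
Test x = 1: value = -30 ≠ 0.
Test x = -1: value = -140 ≠ 0.
Test x = 2: value = -8 ≠ 0.
Test x = -2: value = -240 ≠ 0.
Test x = 3: value = 0 ✓, so (x - 3) is a factor.
Synthetic division by (x - 3): bring down 1; 1(3) - 13 = -10; (-10)(3) + 54 = 24; 24(3) - 72 = 0 → quotient x^2 - 10x + 24, remainder 0.
Solve the quadratic x^2 - 10x + 24 = 0: discriminant = (-10)^2 - 4(1)(24) = 100 - 96 = 4.
sqrt(4) = 2, so x = (10 ± 2)/2: x = 6 or x = 4.
Collecting all roots found:

x = 3, x = 4, x = 6


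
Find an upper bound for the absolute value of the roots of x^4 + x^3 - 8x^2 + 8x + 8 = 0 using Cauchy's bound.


Cauchy's bound: all roots r satisfy |r| <= 1 + max(|a_i/a_n|) for i = 0,...,n-1
where a_n is the leading coefficient.

Coefficients: [1, 1, -8, 8, 8]
Leading coefficient a_n = 1
Ratios |a_i/a_n|: 1, 8, 8, 8
Maximum ratio: 8
Cauchy's bound: |r| <= 1 + 8 = 9

Upper bound = 9


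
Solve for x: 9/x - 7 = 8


Subtract -7 from both sides: 9/x = 15
Multiply both sides by x: 9 = 15 * x
Divide by 15: x = 3/5

x = 3/5


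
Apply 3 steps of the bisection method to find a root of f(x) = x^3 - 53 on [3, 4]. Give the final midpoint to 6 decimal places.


f(x) = x^3 - 53
f(3) = -26 < 0
f(4) = 11 > 0

Step 1: midpoint = (3.000000 + 4.000000)/2 = 3.500000
  f(3.500000) = -10.125000
  f(mid) < 0, so root is in [3.500000, 4.000000]

Step 2: midpoint = (3.500000 + 4.000000)/2 = 3.750000
  f(3.750000) = -0.265625
  f(mid) < 0, so root is in [3.750000, 4.000000]

Step 3: midpoint = (3.750000 + 4.000000)/2 = 3.875000
  f(3.875000) = 5.185547
  f(mid) > 0, so root is in [3.750000, 3.875000]

midpoint = 3.875000


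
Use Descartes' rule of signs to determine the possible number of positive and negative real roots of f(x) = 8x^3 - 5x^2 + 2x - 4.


Descartes' rule of signs:

For positive roots, count sign changes in f(x) = 8x^3 - 5x^2 + 2x - 4:
Signs of coefficients: +, -, +, -
Number of sign changes: 3
Possible positive real roots: 3, 1

For negative roots, examine f(-x) = -8x^3 - 5x^2 - 2x - 4:
Signs of coefficients: -, -, -, -
Number of sign changes: 0
Possible negative real roots: 0

Positive roots: 3 or 1; Negative roots: 0


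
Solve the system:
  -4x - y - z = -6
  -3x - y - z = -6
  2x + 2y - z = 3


Using Cramer's rule. Expand each determinant along the first row.
D  = (-4)*[(-1)*(-1) - (-1)*2] - (-1)*[(-3)*(-1) - (-1)*2] + (-1)*[(-3)*2 - (-1)*2]
  = (-4)*(3) - (-1)*(5) + (-1)*(-4) = -3
Dx = (-6)*[(-1)*(-1) - (-1)*2] - (-1)*[(-6)*(-1) - (-1)*3] + (-1)*[(-6)*2 - (-1)*3]
  = (-6)*(3) - (-1)*(9) + (-1)*(-9) = 0
Dy = (-4)*[(-6)*(-1) - (-1)*3] - (-6)*[(-3)*(-1) - (-1)*2] + (-1)*[(-3)*3 - (-6)*2]
  = (-4)*(9) - (-6)*(5) + (-1)*(3) = -9
Dz = (-4)*[(-1)*3 - (-6)*2] - (-1)*[(-3)*3 - (-6)*2] + (-6)*[(-3)*2 - (-1)*2]
  = (-4)*(9) - (-1)*(3) + (-6)*(-4) = -9
x = Dx/D = 0/-3 = 0, y = Dy/D = -9/-3 = 3, z = Dz/D = -9/-3 = 3
Check eq1: (-4)(0) + (-1)(3) + (-1)(3) = -6 = -6 ✓
Check eq2: (-3)(0) + (-1)(3) + (-1)(3) = -6 = -6 ✓
Check eq3: (2)(0) + (2)(3) + (-1)(3) = 3 = 3 ✓

x = 0, y = 3, z = 3


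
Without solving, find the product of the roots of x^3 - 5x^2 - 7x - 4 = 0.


By Vieta's formulas for x^3 + bx^2 + cx + d = 0:
  r1 + r2 + r3 = -b/a = 5
  r1*r2 + r1*r3 + r2*r3 = c/a = -7
  r1*r2*r3 = -d/a = 4


Product = 4


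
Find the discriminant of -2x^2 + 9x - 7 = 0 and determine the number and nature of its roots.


For ax^2 + bx + c = 0, discriminant D = b^2 - 4ac
Here a = -2, b = 9, c = -7
D = (9)^2 - 4(-2)(-7) = 81 - 56 = 25

D = 25 > 0 and is a perfect square (sqrt = 5)
The equation has 2 distinct real rational roots.

Discriminant = 25, 2 distinct real rational roots


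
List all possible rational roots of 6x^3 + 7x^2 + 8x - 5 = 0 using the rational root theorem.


Rational root theorem: possible roots are ±p/q where:
  p divides the constant term (-5): p ∈ {1, 5}
  q divides the leading coefficient (6): q ∈ {1, 2, 3, 6}

All possible rational roots: -5, -5/2, -5/3, -1, -5/6, -1/2, -1/3, -1/6, 1/6, 1/3, 1/2, 5/6, 1, 5/3, 5/2, 5

-5, -5/2, -5/3, -1, -5/6, -1/2, -1/3, -1/6, 1/6, 1/3, 1/2, 5/6, 1, 5/3, 5/2, 5


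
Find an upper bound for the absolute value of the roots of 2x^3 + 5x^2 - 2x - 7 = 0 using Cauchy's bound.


Cauchy's bound: all roots r satisfy |r| <= 1 + max(|a_i/a_n|) for i = 0,...,n-1
where a_n is the leading coefficient.

Coefficients: [2, 5, -2, -7]
Leading coefficient a_n = 2
Ratios |a_i/a_n|: 5/2, 1, 7/2
Maximum ratio: 7/2
Cauchy's bound: |r| <= 1 + 7/2 = 9/2

Upper bound = 9/2


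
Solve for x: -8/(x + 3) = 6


Multiply both sides by (x + 3): -8 = 6(x + 3)
Distribute: -8 = 6x + 18
6x = -8 - 18 = -26
x = -13/3

x = -13/3


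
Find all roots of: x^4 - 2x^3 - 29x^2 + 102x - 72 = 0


Let p(x) = x^4 - 2x^3 - 29x^2 + 102x - 72. By the rational root theorem (leading coefficient 1), any rational root is an integer divisor of 72: try ±1, ±2, ... in turn.
Test x = 1: value = 0 ✓, so (x - 1) is a factor.
Synthetic division by (x - 1): bring down 1; 1(1) - 2 = -1; (-1)(1) - 29 = -30; (-30)(1) + 102 = 72; 72(1) - 72 = 0 → quotient x^3 - x^2 - 30x + 72, remainder 0.
Continue with the quotient x^3 - x^2 - 30x + 72 (candidates must divide 72; re-test x = 1 first in case it repeats).
Test x = 1: value = 42 ≠ 0.
Test x = -1: value = 100 ≠ 0.
Test x = 2: value = 16 ≠ 0.
Test x = -2: value = 120 ≠ 0.
Test x = 3: value = 0 ✓, so (x - 3) is a factor.
Synthetic division by (x - 3): bring down 1; 1(3) - 1 = 2; 2(3) - 30 = -24; (-24)(3) + 72 = 0 → quotient x^2 + 2x - 24, remainder 0.
Solve the quadratic x^2 + 2x - 24 = 0: discriminant = 2^2 - 4(1)(-24) = 4 + 96 = 100.
sqrt(100) = 10, so x = (-2 ± 10)/2: x = 4 or x = -6.
Collecting all roots found:

x = -6, x = 1, x = 3, x = 4


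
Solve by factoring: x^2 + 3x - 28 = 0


We need two numbers that multiply to -28 and add to 3.
Those numbers are -4 and 7 (since (-4) * 7 = -28 and (-4) + 7 = 3).
So x^2 + 3x - 28 = (x - 4)(x + 7) = 0
Setting each factor to zero: x = 4 or x = -7

x = -7, x = 4


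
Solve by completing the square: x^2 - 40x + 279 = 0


Start: x^2 - 40x + 279 = 0
Move constant: x^2 - 40x = -279
Half of -40 is -20, squared is 400
Add 400 to both sides: x^2 - 40x + 400 = 121
(x - 20)^2 = 121
x - 20 = ±11
x = 20 + 11 = 31 or x = 20 - 11 = 9

x = 9, x = 31


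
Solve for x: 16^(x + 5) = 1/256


Express both sides with the same base.
1/256 = 16^(-2)
Since the bases match, equate exponents: x + 5 = -2
So x = -2 - (5) = -7

x = -7


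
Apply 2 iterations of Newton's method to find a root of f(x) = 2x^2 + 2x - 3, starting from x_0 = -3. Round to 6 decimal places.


Newton's method: x_(n+1) = x_n - f(x_n)/f'(x_n)
f(x) = 2x^2 + 2x - 3
f'(x) = 4x + 2

Iteration 1:
  f(-3.000000) = 9.000000
  f'(-3.000000) = -10.000000
  x_1 = -3.000000 - (9.000000)/(-10.000000) = -2.100000

Iteration 2:
  f(-2.100000) = 1.620000
  f'(-2.100000) = -6.400000
  x_2 = -2.100000 - (1.620000)/(-6.400000) = -1.846875

x_2 = -1.846875


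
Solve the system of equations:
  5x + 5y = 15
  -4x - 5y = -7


Using Cramer's rule:
Determinant D = (5)(-5) - (-4)(5) = -25 + 20 = -5
Dx = (15)(-5) - (-7)(5) = -75 + 35 = -40
Dy = (5)(-7) - (-4)(15) = -35 + 60 = 25
x = Dx/D = -40/-5 = 8
y = Dy/D = 25/-5 = -5

x = 8, y = -5


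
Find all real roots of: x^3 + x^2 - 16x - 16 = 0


Let p(x) = x^3 + x^2 - 16x - 16. By the rational root theorem (leading coefficient 1), any rational root is an integer divisor of 16: try ±1, ±2, ... in turn.
Test x = 1: value = -30 ≠ 0.
Test x = -1: value = 0 ✓, so (x + 1) is a factor.
Synthetic division by (x + 1): bring down 1; 1(-1) + 1 = 0; 0(-1) - 16 = -16; (-16)(-1) - 16 = 0 → quotient x^2 - 16, remainder 0.
Solve the quadratic x^2 - 16 = 0: discriminant = 0^2 - 4(1)(-16) = 0 + 64 = 64.
sqrt(64) = 8, so x = (0 ± 8)/2: x = 4 or x = -4.

x = -4, x = -1, x = 4


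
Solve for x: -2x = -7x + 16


Starting with: -2x = -7x + 16
Move all x terms to left: (-2 + 7)x = 16 - 0
Simplify: 5x = 16
Divide both sides by 5: x = 16/5

x = 16/5


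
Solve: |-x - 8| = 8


An absolute value equation |expr| = 8 gives two cases:
Case 1: -x - 8 = 8
  -x = 16, so x = -16
Case 2: -x - 8 = -8
  -x = 0, so x = 0

x = -16, x = 0


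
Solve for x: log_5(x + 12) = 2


Convert to exponential form: x + 12 = 5^2 = 25
x = 25 - 12 = 13
Check: log_5(13 + 12) = log_5(25) = log_5(25) = 2 ✓

x = 13


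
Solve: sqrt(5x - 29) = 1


Square both sides: 5x - 29 = 1^2 = 1
5x = 1 + 29 = 30
x = 6
Check: sqrt(5*6 - 29) = sqrt(1) = 1 ✓

x = 6


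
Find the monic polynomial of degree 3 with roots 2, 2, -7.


A monic polynomial with roots 2, 2, -7 is:
p(x) = (x - 2)(x - 2)(x + 7)
After multiplying by (x - 2): x - 2
After multiplying by (x - 2): x^2 - 4x + 4
After multiplying by (x + 7): x^3 + 3x^2 - 24x + 28

x^3 + 3x^2 - 24x + 28


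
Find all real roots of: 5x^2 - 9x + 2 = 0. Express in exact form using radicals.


Using the quadratic formula: x = (-b ± sqrt(b^2 - 4ac)) / (2a)
Here a = 5, b = -9, c = 2
Discriminant = b^2 - 4ac = (-9)^2 - 4(5)(2) = 81 - 40 = 41
Since discriminant = 41 > 0, there are two real roots.
x = (9 ± sqrt(41)) / 10
Numerically: x ≈ 1.5403 or x ≈ 0.2597

x = (9 + sqrt(41)) / 10 or x = (9 - sqrt(41)) / 10


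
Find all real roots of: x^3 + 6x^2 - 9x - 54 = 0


Let p(x) = x^3 + 6x^2 - 9x - 54. By the rational root theorem (leading coefficient 1), any rational root is an integer divisor of 54: try ±1, ±2, ... in turn.
Test x = 1: value = -56 ≠ 0.
Test x = -1: value = -40 ≠ 0.
Test x = 2: value = -40 ≠ 0.
Test x = -2: value = -20 ≠ 0.
Test x = 3: value = 0 ✓, so (x - 3) is a factor.
Synthetic division by (x - 3): bring down 1; 1(3) + 6 = 9; 9(3) - 9 = 18; 18(3) - 54 = 0 → quotient x^2 + 9x + 18, remainder 0.
Solve the quadratic x^2 + 9x + 18 = 0: discriminant = 9^2 - 4(1)(18) = 81 - 72 = 9.
sqrt(9) = 3, so x = (-9 ± 3)/2: x = -3 or x = -6.

x = -6, x = -3, x = 3


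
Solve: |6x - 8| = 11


An absolute value equation |expr| = 11 gives two cases:
Case 1: 6x - 8 = 11
  6x = 19, so x = 19/6
Case 2: 6x - 8 = -11
  6x = -3, so x = -1/2

x = -1/2, x = 19/6


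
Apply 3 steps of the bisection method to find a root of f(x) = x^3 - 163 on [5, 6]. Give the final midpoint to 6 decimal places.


f(x) = x^3 - 163
f(5) = -38 < 0
f(6) = 53 > 0

Step 1: midpoint = (5.000000 + 6.000000)/2 = 5.500000
  f(5.500000) = 3.375000
  f(mid) > 0, so root is in [5.000000, 5.500000]

Step 2: midpoint = (5.000000 + 5.500000)/2 = 5.250000
  f(5.250000) = -18.296875
  f(mid) < 0, so root is in [5.250000, 5.500000]

Step 3: midpoint = (5.250000 + 5.500000)/2 = 5.375000
  f(5.375000) = -7.712891
  f(mid) < 0, so root is in [5.375000, 5.500000]

midpoint = 5.375000


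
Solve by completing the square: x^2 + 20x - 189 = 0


Start: x^2 + 20x - 189 = 0
Move constant: x^2 + 20x = 189
Half of 20 is 10, squared is 100
Add 100 to both sides: x^2 + 20x + 100 = 289
(x + 10)^2 = 289
x + 10 = ±17
x = -10 + 17 = 7 or x = -10 - 17 = -27

x = -27, x = 7


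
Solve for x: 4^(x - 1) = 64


Express both sides with the same base.
64 = 4^3
Since the bases match, equate exponents: x - 1 = 3
So x = 3 - (-1) = 4

x = 4


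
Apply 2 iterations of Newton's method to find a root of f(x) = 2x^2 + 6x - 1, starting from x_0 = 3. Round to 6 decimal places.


Newton's method: x_(n+1) = x_n - f(x_n)/f'(x_n)
f(x) = 2x^2 + 6x - 1
f'(x) = 4x + 6

Iteration 1:
  f(3.000000) = 35.000000
  f'(3.000000) = 18.000000
  x_1 = 3.000000 - (35.000000)/(18.000000) = 1.055556

Iteration 2:
  f(1.055556) = 7.561728
  f'(1.055556) = 10.222222
  x_2 = 1.055556 - (7.561728)/(10.222222) = 0.315821

x_2 = 0.315821


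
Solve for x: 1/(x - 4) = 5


Multiply both sides by (x - 4): 1 = 5(x - 4)
Distribute: 1 = 5x - 20
5x = 1 + 20 = 21
x = 21/5

x = 21/5


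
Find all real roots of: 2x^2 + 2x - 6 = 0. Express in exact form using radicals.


Using the quadratic formula: x = (-b ± sqrt(b^2 - 4ac)) / (2a)
Here a = 2, b = 2, c = -6
Discriminant = b^2 - 4ac = 2^2 - 4(2)(-6) = 4 + 48 = 52
Since discriminant = 52 > 0, there are two real roots.
x = (-2 ± 2*sqrt(13)) / 4
Simplifying: x = (-1 ± sqrt(13)) / 2
Numerically: x ≈ 1.3028 or x ≈ -2.3028

x = (-1 + sqrt(13)) / 2 or x = (-1 - sqrt(13)) / 2


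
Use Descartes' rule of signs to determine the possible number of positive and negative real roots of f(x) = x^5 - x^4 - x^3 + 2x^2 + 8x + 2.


Descartes' rule of signs:

For positive roots, count sign changes in f(x) = x^5 - x^4 - x^3 + 2x^2 + 8x + 2:
Signs of coefficients: +, -, -, +, +, +
Number of sign changes: 2
Possible positive real roots: 2, 0

For negative roots, examine f(-x) = -x^5 - x^4 + x^3 + 2x^2 - 8x + 2:
Signs of coefficients: -, -, +, +, -, +
Number of sign changes: 3
Possible negative real roots: 3, 1

Positive roots: 2 or 0; Negative roots: 3 or 1


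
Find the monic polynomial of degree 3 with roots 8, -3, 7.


A monic polynomial with roots 8, -3, 7 is:
p(x) = (x - 8)(x + 3)(x - 7)
After multiplying by (x - 8): x - 8
After multiplying by (x + 3): x^2 - 5x - 24
After multiplying by (x - 7): x^3 - 12x^2 + 11x + 168

x^3 - 12x^2 + 11x + 168


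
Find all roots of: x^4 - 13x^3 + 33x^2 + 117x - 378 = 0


Let p(x) = x^4 - 13x^3 + 33x^2 + 117x - 378. By the rational root theorem (leading coefficient 1), any rational root is an integer divisor of 378: try ±1, ±2, ... in turn.
Test x = 1: value = -240 ≠ 0.
Test x = -1: value = -448 ≠ 0.
Test x = 2: value = -100 ≠ 0.
Test x = -2: value = -360 ≠ 0.
Test x = 3: value = 0 ✓, so (x - 3) is a factor.
Synthetic division by (x - 3): bring down 1; 1(3) - 13 = -10; (-10)(3) + 33 = 3; 3(3) + 117 = 126; 126(3) - 378 = 0 → quotient x^3 - 10x^2 + 3x + 126, remainder 0.
Continue with the quotient x^3 - 10x^2 + 3x + 126 (candidates must divide 126; re-test x = 3 first in case it repeats).
Test x = 3: value = 72 ≠ 0.
Test x = -3: value = 0 ✓, so (x + 3) is a factor.
Synthetic division by (x + 3): bring down 1; 1(-3) - 10 = -13; (-13)(-3) + 3 = 42; 42(-3) + 126 = 0 → quotient x^2 - 13x + 42, remainder 0.
Solve the quadratic x^2 - 13x + 42 = 0: discriminant = (-13)^2 - 4(1)(42) = 169 - 168 = 1.
sqrt(1) = 1, so x = (13 ± 1)/2: x = 7 or x = 6.
Collecting all roots found:

x = -3, x = 3, x = 6, x = 7


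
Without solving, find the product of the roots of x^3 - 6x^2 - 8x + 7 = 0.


By Vieta's formulas for x^3 + bx^2 + cx + d = 0:
  r1 + r2 + r3 = -b/a = 6
  r1*r2 + r1*r3 + r2*r3 = c/a = -8
  r1*r2*r3 = -d/a = -7


Product = -7


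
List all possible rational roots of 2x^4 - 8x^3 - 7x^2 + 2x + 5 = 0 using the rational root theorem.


Rational root theorem: possible roots are ±p/q where:
  p divides the constant term (5): p ∈ {1, 5}
  q divides the leading coefficient (2): q ∈ {1, 2}

All possible rational roots: -5, -5/2, -1, -1/2, 1/2, 1, 5/2, 5

-5, -5/2, -1, -1/2, 1/2, 1, 5/2, 5


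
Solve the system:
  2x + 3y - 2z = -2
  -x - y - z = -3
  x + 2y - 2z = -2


Using Cramer's rule. Expand each determinant along the first row.
D  = 2*[(-1)*(-2) - (-1)*2] - 3*[(-1)*(-2) - (-1)*1] + (-2)*[(-1)*2 - (-1)*1]
  = 2*(4) - 3*(3) + (-2)*(-1) = 1
Dx = (-2)*[(-1)*(-2) - (-1)*2] - 3*[(-3)*(-2) - (-1)*(-2)] + (-2)*[(-3)*2 - (-1)*(-2)]
  = (-2)*(4) - 3*(4) + (-2)*(-8) = -4
Dy = 2*[(-3)*(-2) - (-1)*(-2)] - (-2)*[(-1)*(-2) - (-1)*1] + (-2)*[(-1)*(-2) - (-3)*1]
  = 2*(4) - (-2)*(3) + (-2)*(5) = 4
Dz = 2*[(-1)*(-2) - (-3)*2] - 3*[(-1)*(-2) - (-3)*1] + (-2)*[(-1)*2 - (-1)*1]
  = 2*(8) - 3*(5) + (-2)*(-1) = 3
x = Dx/D = -4/1 = -4, y = Dy/D = 4/1 = 4, z = Dz/D = 3/1 = 3
Check eq1: (2)(-4) + (3)(4) + (-2)(3) = -2 = -2 ✓
Check eq2: (-1)(-4) + (-1)(4) + (-1)(3) = -3 = -3 ✓
Check eq3: (1)(-4) + (2)(4) + (-2)(3) = -2 = -2 ✓

x = -4, y = 4, z = 3


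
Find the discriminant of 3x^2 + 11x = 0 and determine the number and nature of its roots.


For ax^2 + bx + c = 0, discriminant D = b^2 - 4ac
Here a = 3, b = 11, c = 0
D = (11)^2 - 4(3)(0) = 121 - 0 = 121

D = 121 > 0 and is a perfect square (sqrt = 11)
The equation has 2 distinct real rational roots.

Discriminant = 121, 2 distinct real rational roots


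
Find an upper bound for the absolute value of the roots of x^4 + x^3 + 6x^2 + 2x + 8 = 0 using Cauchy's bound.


Cauchy's bound: all roots r satisfy |r| <= 1 + max(|a_i/a_n|) for i = 0,...,n-1
where a_n is the leading coefficient.

Coefficients: [1, 1, 6, 2, 8]
Leading coefficient a_n = 1
Ratios |a_i/a_n|: 1, 6, 2, 8
Maximum ratio: 8
Cauchy's bound: |r| <= 1 + 8 = 9

Upper bound = 9


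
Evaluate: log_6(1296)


We need the exponent such that 6^? = 1296
6^4 = 1296
Therefore log_6(1296) = 4

4


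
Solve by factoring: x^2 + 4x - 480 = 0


We need two numbers that multiply to -480 and add to 4.
Those numbers are -20 and 24 (since (-20) * 24 = -480 and (-20) + 24 = 4).
So x^2 + 4x - 480 = (x - 20)(x + 24) = 0
Setting each factor to zero: x = 20 or x = -24

x = -24, x = 20


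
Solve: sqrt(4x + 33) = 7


Square both sides: 4x + 33 = 7^2 = 49
4x = 49 - 33 = 16
x = 4
Check: sqrt(4*4 + 33) = sqrt(49) = 7 ✓

x = 4


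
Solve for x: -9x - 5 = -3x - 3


Starting with: -9x - 5 = -3x - 3
Move all x terms to left: (-9 + 3)x = -3 + 5
Simplify: -6x = 2
Divide both sides by -6: x = -1/3

x = -1/3


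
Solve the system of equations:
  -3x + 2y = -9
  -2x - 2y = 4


Using Cramer's rule:
Determinant D = (-3)(-2) - (-2)(2) = 6 + 4 = 10
Dx = (-9)(-2) - (4)(2) = 18 - 8 = 10
Dy = (-3)(4) - (-2)(-9) = -12 - 18 = -30
x = Dx/D = 10/10 = 1
y = Dy/D = -30/10 = -3

x = 1, y = -3


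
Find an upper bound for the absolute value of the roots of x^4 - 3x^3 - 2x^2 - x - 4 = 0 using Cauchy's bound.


Cauchy's bound: all roots r satisfy |r| <= 1 + max(|a_i/a_n|) for i = 0,...,n-1
where a_n is the leading coefficient.

Coefficients: [1, -3, -2, -1, -4]
Leading coefficient a_n = 1
Ratios |a_i/a_n|: 3, 2, 1, 4
Maximum ratio: 4
Cauchy's bound: |r| <= 1 + 4 = 5

Upper bound = 5


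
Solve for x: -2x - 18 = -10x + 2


Starting with: -2x - 18 = -10x + 2
Move all x terms to left: (-2 + 10)x = 2 + 18
Simplify: 8x = 20
Divide both sides by 8: x = 5/2

x = 5/2


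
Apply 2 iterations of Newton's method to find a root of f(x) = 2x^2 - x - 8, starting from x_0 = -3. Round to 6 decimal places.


Newton's method: x_(n+1) = x_n - f(x_n)/f'(x_n)
f(x) = 2x^2 - x - 8
f'(x) = 4x - 1

Iteration 1:
  f(-3.000000) = 13.000000
  f'(-3.000000) = -13.000000
  x_1 = -3.000000 - (13.000000)/(-13.000000) = -2.000000

Iteration 2:
  f(-2.000000) = 2.000000
  f'(-2.000000) = -9.000000
  x_2 = -2.000000 - (2.000000)/(-9.000000) = -1.777778

x_2 = -1.777778


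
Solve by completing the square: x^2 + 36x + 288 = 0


Start: x^2 + 36x + 288 = 0
Move constant: x^2 + 36x = -288
Half of 36 is 18, squared is 324
Add 324 to both sides: x^2 + 36x + 324 = 36
(x + 18)^2 = 36
x + 18 = ±6
x = -18 + 6 = -12 or x = -18 - 6 = -24

x = -24, x = -12


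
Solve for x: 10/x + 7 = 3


Subtract 7 from both sides: 10/x = -4
Multiply both sides by x: 10 = -4 * x
Divide by -4: x = -5/2

x = -5/2


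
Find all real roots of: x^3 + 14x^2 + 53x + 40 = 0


Let p(x) = x^3 + 14x^2 + 53x + 40. By the rational root theorem (leading coefficient 1), any rational root is an integer divisor of 40: try ±1, ±2, ... in turn.
Test x = 1: value = 108 ≠ 0.
Test x = -1: value = 0 ✓, so (x + 1) is a factor.
Synthetic division by (x + 1): bring down 1; 1(-1) + 14 = 13; 13(-1) + 53 = 40; 40(-1) + 40 = 0 → quotient x^2 + 13x + 40, remainder 0.
Solve the quadratic x^2 + 13x + 40 = 0: discriminant = 13^2 - 4(1)(40) = 169 - 160 = 9.
sqrt(9) = 3, so x = (-13 ± 3)/2: x = -5 or x = -8.

x = -8, x = -5, x = -1


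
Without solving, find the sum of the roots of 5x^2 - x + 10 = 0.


By Vieta's formulas for ax^2 + bx + c = 0:
  Sum of roots = -b/a
  Product of roots = c/a

Here a = 5, b = -1, c = 10
Sum = -(-1)/5 = 1/5
Product = 10/5 = 2

Sum = 1/5


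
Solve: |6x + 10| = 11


An absolute value equation |expr| = 11 gives two cases:
Case 1: 6x + 10 = 11
  6x = 1, so x = 1/6
Case 2: 6x + 10 = -11
  6x = -21, so x = -7/2

x = -7/2, x = 1/6


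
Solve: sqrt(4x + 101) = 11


Square both sides: 4x + 101 = 11^2 = 121
4x = 121 - 101 = 20
x = 5
Check: sqrt(4*5 + 101) = sqrt(121) = 11 ✓

x = 5


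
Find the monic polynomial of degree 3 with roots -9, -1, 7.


A monic polynomial with roots -9, -1, 7 is:
p(x) = (x + 9)(x + 1)(x - 7)
After multiplying by (x + 9): x + 9
After multiplying by (x + 1): x^2 + 10x + 9
After multiplying by (x - 7): x^3 + 3x^2 - 61x - 63

x^3 + 3x^2 - 61x - 63


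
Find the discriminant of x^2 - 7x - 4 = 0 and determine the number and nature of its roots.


For ax^2 + bx + c = 0, discriminant D = b^2 - 4ac
Here a = 1, b = -7, c = -4
D = (-7)^2 - 4(1)(-4) = 49 + 16 = 65

D = 65 > 0 but not a perfect square
The equation has 2 distinct real irrational roots.

Discriminant = 65, 2 distinct real irrational roots


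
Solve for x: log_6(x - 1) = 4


Convert to exponential form: x - 1 = 6^4 = 1296
x = 1296 + 1 = 1297
Check: log_6(1297 - 1) = log_6(1296) = log_6(1296) = 4 ✓

x = 1297


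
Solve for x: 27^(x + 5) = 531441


Express both sides with the same base.
531441 = 27^4
Since the bases match, equate exponents: x + 5 = 4
So x = 4 - (5) = -1

x = -1


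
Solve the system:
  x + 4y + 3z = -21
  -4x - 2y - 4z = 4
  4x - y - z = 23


Using Cramer's rule. Expand each determinant along the first row.
D  = 1*[(-2)*(-1) - (-4)*(-1)] - 4*[(-4)*(-1) - (-4)*4] + 3*[(-4)*(-1) - (-2)*4]
  = 1*(-2) - 4*(20) + 3*(12) = -46
Dx = (-21)*[(-2)*(-1) - (-4)*(-1)] - 4*[4*(-1) - (-4)*23] + 3*[4*(-1) - (-2)*23]
  = (-21)*(-2) - 4*(88) + 3*(42) = -184
Dy = 1*[4*(-1) - (-4)*23] - (-21)*[(-4)*(-1) - (-4)*4] + 3*[(-4)*23 - 4*4]
  = 1*(88) - (-21)*(20) + 3*(-108) = 184
Dz = 1*[(-2)*23 - 4*(-1)] - 4*[(-4)*23 - 4*4] + (-21)*[(-4)*(-1) - (-2)*4]
  = 1*(-42) - 4*(-108) + (-21)*(12) = 138
x = Dx/D = -184/-46 = 4, y = Dy/D = 184/-46 = -4, z = Dz/D = 138/-46 = -3
Check eq1: (1)(4) + (4)(-4) + (3)(-3) = -21 = -21 ✓
Check eq2: (-4)(4) + (-2)(-4) + (-4)(-3) = 4 = 4 ✓
Check eq3: (4)(4) + (-1)(-4) + (-1)(-3) = 23 = 23 ✓

x = 4, y = -4, z = -3


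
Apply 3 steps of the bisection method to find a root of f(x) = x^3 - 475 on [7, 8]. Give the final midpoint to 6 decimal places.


f(x) = x^3 - 475
f(7) = -132 < 0
f(8) = 37 > 0

Step 1: midpoint = (7.000000 + 8.000000)/2 = 7.500000
  f(7.500000) = -53.125000
  f(mid) < 0, so root is in [7.500000, 8.000000]

Step 2: midpoint = (7.500000 + 8.000000)/2 = 7.750000
  f(7.750000) = -9.515625
  f(mid) < 0, so root is in [7.750000, 8.000000]

Step 3: midpoint = (7.750000 + 8.000000)/2 = 7.875000
  f(7.875000) = 13.373047
  f(mid) > 0, so root is in [7.750000, 7.875000]

midpoint = 7.875000


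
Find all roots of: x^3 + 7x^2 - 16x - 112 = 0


Let p(x) = x^3 + 7x^2 - 16x - 112. By the rational root theorem (leading coefficient 1), any rational root is an integer divisor of 112: try ±1, ±2, ... in turn.
Test x = 1: value = -120 ≠ 0.
Test x = -1: value = -90 ≠ 0.
Test x = 2: value = -108 ≠ 0.
Test x = -2: value = -60 ≠ 0.
Test x = 4: value = 0 ✓, so (x - 4) is a factor.
Synthetic division by (x - 4): bring down 1; 1(4) + 7 = 11; 11(4) - 16 = 28; 28(4) - 112 = 0 → quotient x^2 + 11x + 28, remainder 0.
Solve the quadratic x^2 + 11x + 28 = 0: discriminant = 11^2 - 4(1)(28) = 121 - 112 = 9.
sqrt(9) = 3, so x = (-11 ± 3)/2: x = -4 or x = -7.
Collecting all roots found:

x = -7, x = -4, x = 4


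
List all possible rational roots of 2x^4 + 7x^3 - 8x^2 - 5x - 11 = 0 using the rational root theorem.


Rational root theorem: possible roots are ±p/q where:
  p divides the constant term (-11): p ∈ {1, 11}
  q divides the leading coefficient (2): q ∈ {1, 2}

All possible rational roots: -11, -11/2, -1, -1/2, 1/2, 1, 11/2, 11

-11, -11/2, -1, -1/2, 1/2, 1, 11/2, 11


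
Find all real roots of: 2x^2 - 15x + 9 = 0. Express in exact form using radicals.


Using the quadratic formula: x = (-b ± sqrt(b^2 - 4ac)) / (2a)
Here a = 2, b = -15, c = 9
Discriminant = b^2 - 4ac = (-15)^2 - 4(2)(9) = 225 - 72 = 153
Since discriminant = 153 > 0, there are two real roots.
x = (15 ± 3*sqrt(17)) / 4
Numerically: x ≈ 6.8423 or x ≈ 0.6577

x = (15 + 3*sqrt(17)) / 4 or x = (15 - 3*sqrt(17)) / 4


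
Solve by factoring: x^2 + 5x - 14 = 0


We need two numbers that multiply to -14 and add to 5.
Those numbers are 7 and -2 (since 7 * (-2) = -14 and 7 + (-2) = 5).
So x^2 + 5x - 14 = (x + 7)(x - 2) = 0
Setting each factor to zero: x = -7 or x = 2

x = -7, x = 2


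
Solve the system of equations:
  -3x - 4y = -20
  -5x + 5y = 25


Using Cramer's rule:
Determinant D = (-3)(5) - (-5)(-4) = -15 - 20 = -35
Dx = (-20)(5) - (25)(-4) = -100 + 100 = 0
Dy = (-3)(25) - (-5)(-20) = -75 - 100 = -175
x = Dx/D = 0/-35 = 0
y = Dy/D = -175/-35 = 5

x = 0, y = 5


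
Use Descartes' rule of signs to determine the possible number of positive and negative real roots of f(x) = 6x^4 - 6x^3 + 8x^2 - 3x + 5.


Descartes' rule of signs:

For positive roots, count sign changes in f(x) = 6x^4 - 6x^3 + 8x^2 - 3x + 5:
Signs of coefficients: +, -, +, -, +
Number of sign changes: 4
Possible positive real roots: 4, 2, 0

For negative roots, examine f(-x) = 6x^4 + 6x^3 + 8x^2 + 3x + 5:
Signs of coefficients: +, +, +, +, +
Number of sign changes: 0
Possible negative real roots: 0

Positive roots: 4 or 2 or 0; Negative roots: 0


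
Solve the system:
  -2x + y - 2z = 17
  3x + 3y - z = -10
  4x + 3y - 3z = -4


Using Cramer's rule. Expand each determinant along the first row.
D  = (-2)*[3*(-3) - (-1)*3] - 1*[3*(-3) - (-1)*4] + (-2)*[3*3 - 3*4]
  = (-2)*(-6) - 1*(-5) + (-2)*(-3) = 23
Dx = 17*[3*(-3) - (-1)*3] - 1*[(-10)*(-3) - (-1)*(-4)] + (-2)*[(-10)*3 - 3*(-4)]
  = 17*(-6) - 1*(26) + (-2)*(-18) = -92
Dy = (-2)*[(-10)*(-3) - (-1)*(-4)] - 17*[3*(-3) - (-1)*4] + (-2)*[3*(-4) - (-10)*4]
  = (-2)*(26) - 17*(-5) + (-2)*(28) = -23
Dz = (-2)*[3*(-4) - (-10)*3] - 1*[3*(-4) - (-10)*4] + 17*[3*3 - 3*4]
  = (-2)*(18) - 1*(28) + 17*(-3) = -115
x = Dx/D = -92/23 = -4, y = Dy/D = -23/23 = -1, z = Dz/D = -115/23 = -5
Check eq1: (-2)(-4) + (1)(-1) + (-2)(-5) = 17 = 17 ✓
Check eq2: (3)(-4) + (3)(-1) + (-1)(-5) = -10 = -10 ✓
Check eq3: (4)(-4) + (3)(-1) + (-3)(-5) = -4 = -4 ✓

x = -4, y = -1, z = -5


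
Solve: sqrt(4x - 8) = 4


Square both sides: 4x - 8 = 4^2 = 16
4x = 16 + 8 = 24
x = 6
Check: sqrt(4*6 - 8) = sqrt(16) = 4 ✓

x = 6


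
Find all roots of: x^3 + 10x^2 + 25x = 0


The constant term is 0, so x = 0 is a root. Factor out x:
  x^2 + 10x + 25 = 0
Solve the quadratic x^2 + 10x + 25 = 0: discriminant = 10^2 - 4(1)(25) = 100 - 100 = 0.
Discriminant = 0, so a double root: x = -10/2 = -5.
Collecting all roots found:

x = -5 (multiplicity 2), x = 0


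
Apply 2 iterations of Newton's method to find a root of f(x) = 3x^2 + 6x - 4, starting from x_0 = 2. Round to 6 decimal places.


Newton's method: x_(n+1) = x_n - f(x_n)/f'(x_n)
f(x) = 3x^2 + 6x - 4
f'(x) = 6x + 6

Iteration 1:
  f(2.000000) = 20.000000
  f'(2.000000) = 18.000000
  x_1 = 2.000000 - (20.000000)/(18.000000) = 0.888889

Iteration 2:
  f(0.888889) = 3.703704
  f'(0.888889) = 11.333333
  x_2 = 0.888889 - (3.703704)/(11.333333) = 0.562092

x_2 = 0.562092


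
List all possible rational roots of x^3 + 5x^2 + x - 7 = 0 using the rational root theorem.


Rational root theorem: possible roots are ±p/q where:
  p divides the constant term (-7): p ∈ {1, 7}
  q divides the leading coefficient (1): q ∈ {1}

All possible rational roots: -7, -1, 1, 7

-7, -1, 1, 7


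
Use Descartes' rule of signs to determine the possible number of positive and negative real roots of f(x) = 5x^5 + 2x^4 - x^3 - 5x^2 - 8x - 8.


Descartes' rule of signs:

For positive roots, count sign changes in f(x) = 5x^5 + 2x^4 - x^3 - 5x^2 - 8x - 8:
Signs of coefficients: +, +, -, -, -, -
Number of sign changes: 1
Possible positive real roots: 1

For negative roots, examine f(-x) = -5x^5 + 2x^4 + x^3 - 5x^2 + 8x - 8:
Signs of coefficients: -, +, +, -, +, -
Number of sign changes: 4
Possible negative real roots: 4, 2, 0

Positive roots: 1; Negative roots: 4 or 2 or 0


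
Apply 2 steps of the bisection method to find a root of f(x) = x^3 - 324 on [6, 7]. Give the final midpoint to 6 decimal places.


f(x) = x^3 - 324
f(6) = -108 < 0
f(7) = 19 > 0

Step 1: midpoint = (6.000000 + 7.000000)/2 = 6.500000
  f(6.500000) = -49.375000
  f(mid) < 0, so root is in [6.500000, 7.000000]

Step 2: midpoint = (6.500000 + 7.000000)/2 = 6.750000
  f(6.750000) = -16.453125
  f(mid) < 0, so root is in [6.750000, 7.000000]

midpoint = 6.750000


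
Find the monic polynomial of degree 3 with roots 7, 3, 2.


A monic polynomial with roots 7, 3, 2 is:
p(x) = (x - 7)(x - 3)(x - 2)
After multiplying by (x - 7): x - 7
After multiplying by (x - 3): x^2 - 10x + 21
After multiplying by (x - 2): x^3 - 12x^2 + 41x - 42

x^3 - 12x^2 + 41x - 42


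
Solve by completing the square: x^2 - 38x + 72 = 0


Start: x^2 - 38x + 72 = 0
Move constant: x^2 - 38x = -72
Half of -38 is -19, squared is 361
Add 361 to both sides: x^2 - 38x + 361 = 289
(x - 19)^2 = 289
x - 19 = ±17
x = 19 + 17 = 36 or x = 19 - 17 = 2

x = 2, x = 36


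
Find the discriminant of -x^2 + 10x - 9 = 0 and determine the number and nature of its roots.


For ax^2 + bx + c = 0, discriminant D = b^2 - 4ac
Here a = -1, b = 10, c = -9
D = (10)^2 - 4(-1)(-9) = 100 - 36 = 64

D = 64 > 0 and is a perfect square (sqrt = 8)
The equation has 2 distinct real rational roots.

Discriminant = 64, 2 distinct real rational roots


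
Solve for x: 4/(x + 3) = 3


Multiply both sides by (x + 3): 4 = 3(x + 3)
Distribute: 4 = 3x + 9
3x = 4 - 9 = -5
x = -5/3

x = -5/3


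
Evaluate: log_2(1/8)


We need the exponent such that 2^? = 1/8
2^(-3) = 1/2^3 = 1/8
Therefore log_2(1/8) = -3

-3


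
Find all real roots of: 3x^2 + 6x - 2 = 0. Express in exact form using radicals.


Using the quadratic formula: x = (-b ± sqrt(b^2 - 4ac)) / (2a)
Here a = 3, b = 6, c = -2
Discriminant = b^2 - 4ac = 6^2 - 4(3)(-2) = 36 + 24 = 60
Since discriminant = 60 > 0, there are two real roots.
x = (-6 ± 2*sqrt(15)) / 6
Simplifying: x = (-3 ± sqrt(15)) / 3
Numerically: x ≈ 0.2910 or x ≈ -2.2910

x = (-3 + sqrt(15)) / 3 or x = (-3 - sqrt(15)) / 3


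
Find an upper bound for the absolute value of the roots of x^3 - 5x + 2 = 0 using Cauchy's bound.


Cauchy's bound: all roots r satisfy |r| <= 1 + max(|a_i/a_n|) for i = 0,...,n-1
where a_n is the leading coefficient.

Coefficients: [1, 0, -5, 2]
Leading coefficient a_n = 1
Ratios |a_i/a_n|: 0, 5, 2
Maximum ratio: 5
Cauchy's bound: |r| <= 1 + 5 = 6

Upper bound = 6


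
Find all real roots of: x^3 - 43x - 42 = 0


Let p(x) = x^3 - 43x - 42. By the rational root theorem (leading coefficient 1), any rational root is an integer divisor of 42: try ±1, ±2, ... in turn.
Test x = 1: value = -84 ≠ 0.
Test x = -1: value = 0 ✓, so (x + 1) is a factor.
Synthetic division by (x + 1): bring down 1; 1(-1) + 0 = -1; (-1)(-1) - 43 = -42; (-42)(-1) - 42 = 0 → quotient x^2 - x - 42, remainder 0.
Solve the quadratic x^2 - x - 42 = 0: discriminant = (-1)^2 - 4(1)(-42) = 1 + 168 = 169.
sqrt(169) = 13, so x = (1 ± 13)/2: x = 7 or x = -6.

x = -6, x = -1, x = 7


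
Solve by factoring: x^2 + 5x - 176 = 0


We need two numbers that multiply to -176 and add to 5.
Those numbers are -11 and 16 (since (-11) * 16 = -176 and (-11) + 16 = 5).
So x^2 + 5x - 176 = (x - 11)(x + 16) = 0
Setting each factor to zero: x = 11 or x = -16

x = -16, x = 11


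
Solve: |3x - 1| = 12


An absolute value equation |expr| = 12 gives two cases:
Case 1: 3x - 1 = 12
  3x = 13, so x = 13/3
Case 2: 3x - 1 = -12
  3x = -11, so x = -11/3

x = -11/3, x = 13/3


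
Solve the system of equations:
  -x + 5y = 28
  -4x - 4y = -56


Using Cramer's rule:
Determinant D = (-1)(-4) - (-4)(5) = 4 + 20 = 24
Dx = (28)(-4) - (-56)(5) = -112 + 280 = 168
Dy = (-1)(-56) - (-4)(28) = 56 + 112 = 168
x = Dx/D = 168/24 = 7
y = Dy/D = 168/24 = 7

x = 7, y = 7


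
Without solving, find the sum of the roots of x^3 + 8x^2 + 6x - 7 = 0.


By Vieta's formulas for x^3 + bx^2 + cx + d = 0:
  r1 + r2 + r3 = -b/a = -8
  r1*r2 + r1*r3 + r2*r3 = c/a = 6
  r1*r2*r3 = -d/a = 7


Sum = -8


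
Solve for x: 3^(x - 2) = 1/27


Express both sides with the same base.
1/27 = 3^(-3)
Since the bases match, equate exponents: x - 2 = -3
So x = -3 - (-2) = -1

x = -1


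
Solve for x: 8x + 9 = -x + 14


Starting with: 8x + 9 = -x + 14
Move all x terms to left: (8 + 1)x = 14 - 9
Simplify: 9x = 5
Divide both sides by 9: x = 5/9

x = 5/9


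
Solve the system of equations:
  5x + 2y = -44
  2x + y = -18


Using Cramer's rule:
Determinant D = (5)(1) - (2)(2) = 5 - 4 = 1
Dx = (-44)(1) - (-18)(2) = -44 + 36 = -8
Dy = (5)(-18) - (2)(-44) = -90 + 88 = -2
x = Dx/D = -8/1 = -8
y = Dy/D = -2/1 = -2

x = -8, y = -2


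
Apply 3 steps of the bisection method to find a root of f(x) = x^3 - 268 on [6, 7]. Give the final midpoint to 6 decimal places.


f(x) = x^3 - 268
f(6) = -52 < 0
f(7) = 75 > 0

Step 1: midpoint = (6.000000 + 7.000000)/2 = 6.500000
  f(6.500000) = 6.625000
  f(mid) > 0, so root is in [6.000000, 6.500000]

Step 2: midpoint = (6.000000 + 6.500000)/2 = 6.250000
  f(6.250000) = -23.859375
  f(mid) < 0, so root is in [6.250000, 6.500000]

Step 3: midpoint = (6.250000 + 6.500000)/2 = 6.375000
  f(6.375000) = -8.916016
  f(mid) < 0, so root is in [6.375000, 6.500000]

midpoint = 6.375000


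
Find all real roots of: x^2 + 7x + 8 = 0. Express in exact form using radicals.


Using the quadratic formula: x = (-b ± sqrt(b^2 - 4ac)) / (2a)
Here a = 1, b = 7, c = 8
Discriminant = b^2 - 4ac = 7^2 - 4(1)(8) = 49 - 32 = 17
Since discriminant = 17 > 0, there are two real roots.
x = (-7 ± sqrt(17)) / 2
Numerically: x ≈ -1.4384 or x ≈ -5.5616

x = (-7 + sqrt(17)) / 2 or x = (-7 - sqrt(17)) / 2


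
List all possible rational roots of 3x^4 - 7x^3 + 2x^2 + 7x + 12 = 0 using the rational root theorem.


Rational root theorem: possible roots are ±p/q where:
  p divides the constant term (12): p ∈ {1, 2, 3, 4, 6, 12}
  q divides the leading coefficient (3): q ∈ {1, 3}

All possible rational roots: -12, -6, -4, -3, -2, -4/3, -1, -2/3, -1/3, 1/3, 2/3, 1, 4/3, 2, 3, 4, 6, 12

-12, -6, -4, -3, -2, -4/3, -1, -2/3, -1/3, 1/3, 2/3, 1, 4/3, 2, 3, 4, 6, 12


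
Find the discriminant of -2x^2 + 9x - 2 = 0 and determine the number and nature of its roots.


For ax^2 + bx + c = 0, discriminant D = b^2 - 4ac
Here a = -2, b = 9, c = -2
D = (9)^2 - 4(-2)(-2) = 81 - 16 = 65

D = 65 > 0 but not a perfect square
The equation has 2 distinct real irrational roots.

Discriminant = 65, 2 distinct real irrational roots


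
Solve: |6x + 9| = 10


An absolute value equation |expr| = 10 gives two cases:
Case 1: 6x + 9 = 10
  6x = 1, so x = 1/6
Case 2: 6x + 9 = -10
  6x = -19, so x = -19/6

x = -19/6, x = 1/6


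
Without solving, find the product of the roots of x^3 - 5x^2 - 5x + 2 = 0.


By Vieta's formulas for x^3 + bx^2 + cx + d = 0:
  r1 + r2 + r3 = -b/a = 5
  r1*r2 + r1*r3 + r2*r3 = c/a = -5
  r1*r2*r3 = -d/a = -2


Product = -2


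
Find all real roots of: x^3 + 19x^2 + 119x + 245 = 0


Let p(x) = x^3 + 19x^2 + 119x + 245. By the rational root theorem (leading coefficient 1), any rational root is an integer divisor of 245: try ±1, ±2, ... in turn.
Test x = 1: value = 384 ≠ 0.
Test x = -1: value = 144 ≠ 0.
Test x = 5: value = 1440 ≠ 0.
Test x = -5: value = 0 ✓, so (x + 5) is a factor.
Synthetic division by (x + 5): bring down 1; 1(-5) + 19 = 14; 14(-5) + 119 = 49; 49(-5) + 245 = 0 → quotient x^2 + 14x + 49, remainder 0.
Solve the quadratic x^2 + 14x + 49 = 0: discriminant = 14^2 - 4(1)(49) = 196 - 196 = 0.
Discriminant = 0, so a double root: x = -14/2 = -7.

x = -7 (multiplicity 2), x = -5


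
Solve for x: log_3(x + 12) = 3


Convert to exponential form: x + 12 = 3^3 = 27
x = 27 - 12 = 15
Check: log_3(15 + 12) = log_3(27) = log_3(27) = 3 ✓

x = 15


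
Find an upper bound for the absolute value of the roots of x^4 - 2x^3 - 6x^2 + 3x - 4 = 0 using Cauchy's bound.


Cauchy's bound: all roots r satisfy |r| <= 1 + max(|a_i/a_n|) for i = 0,...,n-1
where a_n is the leading coefficient.

Coefficients: [1, -2, -6, 3, -4]
Leading coefficient a_n = 1
Ratios |a_i/a_n|: 2, 6, 3, 4
Maximum ratio: 6
Cauchy's bound: |r| <= 1 + 6 = 7

Upper bound = 7


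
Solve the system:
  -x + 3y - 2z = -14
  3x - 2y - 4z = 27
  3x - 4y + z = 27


Using Cramer's rule. Expand each determinant along the first row.
D  = (-1)*[(-2)*1 - (-4)*(-4)] - 3*[3*1 - (-4)*3] + (-2)*[3*(-4) - (-2)*3]
  = (-1)*(-18) - 3*(15) + (-2)*(-6) = -15
Dx = (-14)*[(-2)*1 - (-4)*(-4)] - 3*[27*1 - (-4)*27] + (-2)*[27*(-4) - (-2)*27]
  = (-14)*(-18) - 3*(135) + (-2)*(-54) = -45
Dy = (-1)*[27*1 - (-4)*27] - (-14)*[3*1 - (-4)*3] + (-2)*[3*27 - 27*3]
  = (-1)*(135) - (-14)*(15) + (-2)*(0) = 75
Dz = (-1)*[(-2)*27 - 27*(-4)] - 3*[3*27 - 27*3] + (-14)*[3*(-4) - (-2)*3]
  = (-1)*(54) - 3*(0) + (-14)*(-6) = 30
x = Dx/D = -45/-15 = 3, y = Dy/D = 75/-15 = -5, z = Dz/D = 30/-15 = -2
Check eq1: (-1)(3) + (3)(-5) + (-2)(-2) = -14 = -14 ✓
Check eq2: (3)(3) + (-2)(-5) + (-4)(-2) = 27 = 27 ✓
Check eq3: (3)(3) + (-4)(-5) + (1)(-2) = 27 = 27 ✓

x = 3, y = -5, z = -2


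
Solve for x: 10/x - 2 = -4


Subtract -2 from both sides: 10/x = -2
Multiply both sides by x: 10 = -2 * x
Divide by -2: x = -5

x = -5


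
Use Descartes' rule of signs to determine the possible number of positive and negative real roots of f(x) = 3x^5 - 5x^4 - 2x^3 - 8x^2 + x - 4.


Descartes' rule of signs:

For positive roots, count sign changes in f(x) = 3x^5 - 5x^4 - 2x^3 - 8x^2 + x - 4:
Signs of coefficients: +, -, -, -, +, -
Number of sign changes: 3
Possible positive real roots: 3, 1

For negative roots, examine f(-x) = -3x^5 - 5x^4 + 2x^3 - 8x^2 - x - 4:
Signs of coefficients: -, -, +, -, -, -
Number of sign changes: 2
Possible negative real roots: 2, 0

Positive roots: 3 or 1; Negative roots: 2 or 0


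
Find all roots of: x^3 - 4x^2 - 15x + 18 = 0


Let p(x) = x^3 - 4x^2 - 15x + 18. By the rational root theorem (leading coefficient 1), any rational root is an integer divisor of 18: try ±1, ±2, ... in turn.
Test x = 1: value = 0 ✓, so (x - 1) is a factor.
Synthetic division by (x - 1): bring down 1; 1(1) - 4 = -3; (-3)(1) - 15 = -18; (-18)(1) + 18 = 0 → quotient x^2 - 3x - 18, remainder 0.
Solve the quadratic x^2 - 3x - 18 = 0: discriminant = (-3)^2 - 4(1)(-18) = 9 + 72 = 81.
sqrt(81) = 9, so x = (3 ± 9)/2: x = 6 or x = -3.
Collecting all roots found:

x = -3, x = 1, x = 6
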